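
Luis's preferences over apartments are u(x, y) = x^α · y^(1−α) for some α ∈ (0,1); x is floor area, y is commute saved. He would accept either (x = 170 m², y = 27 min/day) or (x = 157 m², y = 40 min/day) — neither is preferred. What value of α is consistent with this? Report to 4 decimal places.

Set the two utilities equal: 170^α·27^(1−α) = 157^α·40^(1−α).
(170/157)^α = (40/27)^(1−α); take logs: α·ln(170/157) = (1−α)·ln(40/27), i.e. α·0.0795526 = (1−α)·0.3930426.
So α/(1−α) = (0.3930426)/(0.0795526) = 4.9406632, and α = 4.9406632/5.9406632 ≈ 0.8317.

α ≈ 0.8317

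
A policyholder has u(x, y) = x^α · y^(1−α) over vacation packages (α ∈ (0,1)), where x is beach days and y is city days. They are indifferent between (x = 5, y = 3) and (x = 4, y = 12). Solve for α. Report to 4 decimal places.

α ≈ 0.8614

Set the two utilities equal: 5^α·3^(1−α) = 4^α·12^(1−α).
Taking logs: α·ln 5 + (1−α)·ln 3 = α·ln 4 + (1−α)·ln 12, i.e. α·0.2231436 = (1−α)·1.3862944.
Thus α·(1.6094380) = 1.3862944, so α = 1.3862944/1.6094380 ≈ 0.8614.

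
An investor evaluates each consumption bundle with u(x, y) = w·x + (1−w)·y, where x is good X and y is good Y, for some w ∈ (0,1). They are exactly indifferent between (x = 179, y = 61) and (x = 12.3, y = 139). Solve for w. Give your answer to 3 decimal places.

Indifference: w·179 + (1−w)·61 = w·12.3 + (1−w)·139.
Collecting terms: w·166.7 = (1−w)·78.
So w/(1−w) = 78/166.7 = 0.4679, giving w = 78/(166.7+78) = 0.319.

w = 0.319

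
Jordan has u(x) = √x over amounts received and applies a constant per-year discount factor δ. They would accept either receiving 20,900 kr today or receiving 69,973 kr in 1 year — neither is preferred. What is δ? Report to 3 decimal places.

Indifference means u(20900) = δ · u(69973), so δ = u(20900)/u(69973).
With u(x) = √x: δ = √20900/√69973 = √(20900/69973) = 0.54652.

δ ≈ 0.547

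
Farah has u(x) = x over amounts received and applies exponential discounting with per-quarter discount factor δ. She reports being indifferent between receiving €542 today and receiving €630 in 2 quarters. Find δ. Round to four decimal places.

δ ≈ 0.9275

The payoff in 2 quarters is discounted by δ^2, so u(542) = δ^2·u(630) and δ^2 = u(542)/u(630).
With u(x) = x: δ^2 = 542/630 = 0.86032.
Hence δ = (0.86032)^(1/2) = 0.927533.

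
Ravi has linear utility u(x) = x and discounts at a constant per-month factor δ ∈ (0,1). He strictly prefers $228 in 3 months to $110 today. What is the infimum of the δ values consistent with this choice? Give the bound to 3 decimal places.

Under u(x) = x this choice says 110 < δ^3·228.
So δ^3 > 110/228 = 0.48246; taking the cube root of both positive sides preserves the inequality.
δ > (110/228)^(1/3) ≈ 0.784.

δ > 0.784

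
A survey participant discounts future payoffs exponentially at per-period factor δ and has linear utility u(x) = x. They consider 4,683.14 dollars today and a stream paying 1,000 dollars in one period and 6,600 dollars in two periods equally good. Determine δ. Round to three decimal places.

δ ≈ 0.770

The stream is worth 1000δ + 6600δ² today, so 1000δ + 6600δ² = 4683.14.
So 6600δ² + 1000δ − 4683.14 = 0.
δ = (−1000 + √(1000² + 4·6600·4683.14)) / (2·6600) = (−1000 + √124634896.00) / 13200 ≈ 0.770.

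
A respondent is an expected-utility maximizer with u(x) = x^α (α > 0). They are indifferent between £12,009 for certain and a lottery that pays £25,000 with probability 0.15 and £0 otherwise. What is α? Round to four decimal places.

α ≈ 2.5874

The lottery's expected utility is 0.15·u(25000) + 0.85·u(0) = 0.15·25000^α (since u(0) = 0 for α > 0).
Indifference: 12009^α = 0.15·25000^α, so (12009/25000)^α = 0.15.
Take logs: α = ln 0.15 / ln(12009/25000) ≈ 2.587384.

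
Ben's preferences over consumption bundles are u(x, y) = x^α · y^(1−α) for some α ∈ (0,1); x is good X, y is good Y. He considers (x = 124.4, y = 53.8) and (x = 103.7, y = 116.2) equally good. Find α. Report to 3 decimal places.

α ≈ 0.809

Set the two utilities equal: 124.4^α·53.8^(1−α) = 103.7^α·116.2^(1−α).
(124.4/103.7)^α = (116.2/53.8)^(1−α); take logs: α·ln(124.4/103.7) = (1−α)·ln(116.2/53.8), i.e. α·0.182000 = (1−α)·0.770039.
With A = 0.182000 and B = 0.770039: α·A = (1−α)·B, so α = B/(A+B) = 0.770039/0.952039 ≈ 0.809.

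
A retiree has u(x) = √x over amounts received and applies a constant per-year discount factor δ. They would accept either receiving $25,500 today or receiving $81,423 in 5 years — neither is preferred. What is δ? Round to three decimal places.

δ ≈ 0.890

Indifference means u(25500) = δ^5 · u(81423), so δ^5 = u(25500)/u(81423).
Since u(x) = √x, δ^5 = √(25500/81423) = 0.55962.
Hence δ = (0.55962)^(1/5) = 0.89039.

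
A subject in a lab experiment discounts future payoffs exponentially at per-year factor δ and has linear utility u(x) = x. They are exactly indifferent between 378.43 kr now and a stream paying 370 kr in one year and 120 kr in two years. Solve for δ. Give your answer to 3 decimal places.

δ ≈ 0.810

Present value of the stream is 370·δ + 120·δ². Indifference gives 370δ + 120δ² = 378.43.
Rearranged: 120δ² + 370δ − 378.43 = 0.
δ = (−370 + √(370² + 4·120·378.43)) / (2·120) = (−370 + √318546.40) / 240 ≈ 0.810.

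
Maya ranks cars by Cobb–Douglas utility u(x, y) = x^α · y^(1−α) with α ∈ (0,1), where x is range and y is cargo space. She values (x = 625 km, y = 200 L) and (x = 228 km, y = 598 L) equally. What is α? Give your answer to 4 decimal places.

Indifference: 625^α · 200^(1−α) = 228^α · 598^(1−α).
(625/228)^α = (598/200)^(1−α); take logs: α·ln(625/228) = (1−α)·ln(598/200), i.e. α·1.0084060 = (1−α)·1.0952734.
With A = 1.0084060 and B = 1.0952734: α·A = (1−α)·B, so α = B/(A+B) = 1.0952734/2.1036794 ≈ 0.5206.

α ≈ 0.5206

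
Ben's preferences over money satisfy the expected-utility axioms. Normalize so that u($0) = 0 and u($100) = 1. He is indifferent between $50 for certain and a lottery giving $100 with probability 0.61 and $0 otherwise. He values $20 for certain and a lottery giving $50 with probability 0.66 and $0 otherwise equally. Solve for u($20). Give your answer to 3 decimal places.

0.403

From the first indifference, u($50) = 0.61·u($100) + 0.39·u($0) = 0.61·1 + 0.39·0 = 0.61.
Chaining: u($20) = 0.66·0.61 + 0.34·0.00 = 0.4026.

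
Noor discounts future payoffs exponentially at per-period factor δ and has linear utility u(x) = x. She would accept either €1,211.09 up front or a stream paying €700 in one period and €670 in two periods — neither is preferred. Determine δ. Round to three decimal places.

Present value of the stream is 700·δ + 670·δ². Indifference gives 700δ + 670δ² = 1211.09.
That is, 670δ² + 700δ − 1211.09 = 0, a quadratic in δ.
By the quadratic formula (taking the positive root), δ = (−700 + √3735721.20) / 1340 ≈ 0.920.

δ ≈ 0.920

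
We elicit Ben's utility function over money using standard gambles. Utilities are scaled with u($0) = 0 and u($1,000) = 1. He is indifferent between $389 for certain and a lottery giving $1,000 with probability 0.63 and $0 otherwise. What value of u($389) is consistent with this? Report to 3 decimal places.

The indifference gives u($389) = 0.63·u($1,000) + 0.37·u($0) = 0.63·1 + 0.37·0 = 0.63.

0.630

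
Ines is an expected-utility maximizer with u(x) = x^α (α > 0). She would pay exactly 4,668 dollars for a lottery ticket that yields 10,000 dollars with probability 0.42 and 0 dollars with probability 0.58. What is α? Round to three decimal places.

α ≈ 1.139

The lottery's expected utility is 0.42·u(10000) + 0.58·u(0) = 0.42·10000^α (since u(0) = 0 for α > 0).
Setting u(4668) equal to that: 4668^α = 0.42·10000^α ⇒ (4668/10000)^α = 0.42.
Taking logs: α·ln(4668/10000) = ln(0.42), so α = -0.867501 / -0.761854 ≈ 1.139.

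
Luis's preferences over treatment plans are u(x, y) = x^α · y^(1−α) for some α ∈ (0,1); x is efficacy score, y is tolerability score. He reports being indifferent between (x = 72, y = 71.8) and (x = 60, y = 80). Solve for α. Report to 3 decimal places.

α ≈ 0.372

The Cobb–Douglas utilities coincide, so 72^α·71.8^(1−α) = 60^α·80^(1−α).
Rearrange to (72/60)^α = (80/71.8)^(1−α) and take logs: α·0.182322 = (1−α)·0.108142.
Thus α·(0.290464) = 0.108142, so α = 0.108142/0.290464 ≈ 0.372.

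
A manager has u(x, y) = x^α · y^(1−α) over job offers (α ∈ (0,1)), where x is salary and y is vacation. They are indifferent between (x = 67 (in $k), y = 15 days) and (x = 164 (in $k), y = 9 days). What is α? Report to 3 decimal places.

Indifference: 67^α · 15^(1−α) = 164^α · 9^(1−α).
(67/164)^α = (9/15)^(1−α); take logs: α·ln(67/164) = (1−α)·ln(9/15), i.e. α·-0.895174 = (1−α)·-0.510826.
With A = -0.895174 and B = -0.510826: α·A = (1−α)·B, so α = B/(A+B) = -0.510826/-1.406000 ≈ 0.363.

α ≈ 0.363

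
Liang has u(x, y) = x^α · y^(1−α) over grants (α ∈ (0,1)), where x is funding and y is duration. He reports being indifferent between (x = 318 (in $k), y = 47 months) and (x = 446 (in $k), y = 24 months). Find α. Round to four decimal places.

The Cobb–Douglas utilities coincide, so 318^α·47^(1−α) = 446^α·24^(1−α).
Taking logs: α·ln 318 + (1−α)·ln 47 = α·ln 446 + (1−α)·ln 24, i.e. α·-0.3382676 = (1−α)·-0.6720938.
So α/(1−α) = (-0.6720938)/(-0.3382676) = 1.9868702, and α = 1.9868702/2.9868702 ≈ 0.6652.

α ≈ 0.6652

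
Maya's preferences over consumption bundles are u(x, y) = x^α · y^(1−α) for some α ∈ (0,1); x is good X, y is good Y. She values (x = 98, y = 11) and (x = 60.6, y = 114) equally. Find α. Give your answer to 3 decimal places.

Set the two utilities equal: 98^α·11^(1−α) = 60.6^α·114^(1−α).
(98/60.6)^α = (114/11)^(1−α); take logs: α·ln(98/60.6) = (1−α)·ln(114/11), i.e. α·0.480673 = (1−α)·2.338303.
Thus α·(2.818976) = 2.338303, so α = 2.338303/2.818976 ≈ 0.829.

α ≈ 0.829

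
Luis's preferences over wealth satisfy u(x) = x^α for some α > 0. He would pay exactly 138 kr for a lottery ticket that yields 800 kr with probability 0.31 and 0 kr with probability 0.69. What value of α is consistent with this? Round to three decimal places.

Since u(0) = 0, the lottery's EU is 0.31·800^α.
Equating: 138^α = 0.31·800^α, i.e. 0.1725^α = 0.31.
Taking logs: α·ln(138/800) = ln(0.31), so α = -1.171183 / -1.757358 ≈ 0.666.

α ≈ 0.666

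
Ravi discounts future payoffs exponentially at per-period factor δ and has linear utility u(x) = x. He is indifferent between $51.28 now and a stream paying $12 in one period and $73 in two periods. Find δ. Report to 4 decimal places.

Equating present values: 51.28 = 12δ + 73δ².
So 73δ² + 12δ − 51.28 = 0.
δ = (−12 + √(12² + 4·73·51.28)) / (2·73) = (−12 + √15117.76) / 146 ≈ 0.7600.

δ ≈ 0.7600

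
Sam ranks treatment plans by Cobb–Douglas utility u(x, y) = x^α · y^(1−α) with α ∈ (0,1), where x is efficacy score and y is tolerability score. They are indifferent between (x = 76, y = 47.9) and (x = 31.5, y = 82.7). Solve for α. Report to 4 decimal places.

α ≈ 0.3827

Indifference: 76^α · 47.9^(1−α) = 31.5^α · 82.7^(1−α).
Rearrange to (76/31.5)^α = (82.7/47.9)^(1−α) and take logs: α·0.8807458 = (1−α)·0.5461041.
With A = 0.8807458 and B = 0.5461041: α·A = (1−α)·B, so α = B/(A+B) = 0.5461041/1.4268499 ≈ 0.3827.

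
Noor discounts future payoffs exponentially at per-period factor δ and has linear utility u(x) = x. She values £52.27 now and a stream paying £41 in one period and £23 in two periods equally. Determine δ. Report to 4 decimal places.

δ ≈ 0.8600

Equating present values: 52.27 = 41δ + 23δ².
That is, 23δ² + 41δ − 52.27 = 0, a quadratic in δ.
δ = (−41 + √(41² + 4·23·52.27)) / (2·23) = (−41 + √6489.84) / 46 ≈ 0.8600.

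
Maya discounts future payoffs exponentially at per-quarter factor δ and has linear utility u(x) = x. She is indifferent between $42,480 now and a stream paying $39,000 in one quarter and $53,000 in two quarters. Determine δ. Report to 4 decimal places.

Present value of the stream is 39000·δ + 53000·δ². Indifference gives 39000δ + 53000δ² = 42480.
Rearranged: 53000δ² + 39000δ − 42480 = 0.
By the quadratic formula (taking the positive root), δ = (−39000 + √10526760000.00) / 106000 ≈ 0.6000.

δ ≈ 0.6000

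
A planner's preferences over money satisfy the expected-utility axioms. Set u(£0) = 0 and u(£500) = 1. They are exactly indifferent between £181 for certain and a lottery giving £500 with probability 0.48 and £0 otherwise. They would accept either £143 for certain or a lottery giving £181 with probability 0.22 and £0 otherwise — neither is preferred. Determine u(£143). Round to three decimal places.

0.106

First, u(£181) = 0.48·u(£500) + 0.52·u(£0) = 0.48.
Then u(£143) = 0.22·u(£181) + 0.78·u(£0) = 0.22·0.48 + 0.78·0.00 = 0.1056.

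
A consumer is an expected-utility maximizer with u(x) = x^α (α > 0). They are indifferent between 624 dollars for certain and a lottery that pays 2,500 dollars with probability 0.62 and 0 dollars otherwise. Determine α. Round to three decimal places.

α ≈ 0.344

The lottery's expected utility is 0.62·u(2500) + 0.38·u(0) = 0.62·2500^α (since u(0) = 0 for α > 0).
Setting u(624) equal to that: 624^α = 0.62·2500^α ⇒ (624/2500)^α = 0.62.
α = ln(0.62) / ln(624/2500) = -0.478036/-1.387896 ≈ 0.344.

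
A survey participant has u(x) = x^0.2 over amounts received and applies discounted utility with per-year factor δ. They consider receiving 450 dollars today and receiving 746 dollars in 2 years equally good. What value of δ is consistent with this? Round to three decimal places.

δ ≈ 0.951

Indifference means u(450) = δ^2 · u(746), so δ^2 = u(450)/u(746).
Since u(x) = x^0.2, δ^2 = (450/746)^0.2 = 0.60322^0.2 = 0.90385.
So δ = 0.90385^(1/2) ≈ 0.951.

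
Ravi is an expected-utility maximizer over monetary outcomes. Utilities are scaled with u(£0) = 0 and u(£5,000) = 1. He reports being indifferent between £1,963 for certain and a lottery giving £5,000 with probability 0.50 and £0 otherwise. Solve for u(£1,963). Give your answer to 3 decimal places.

0.500

By the standard-gamble method, u(£1,963) is just the indifference probability on the best outcome: 0.50.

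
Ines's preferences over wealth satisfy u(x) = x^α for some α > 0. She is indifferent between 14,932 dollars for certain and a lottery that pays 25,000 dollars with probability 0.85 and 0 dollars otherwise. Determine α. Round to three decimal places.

α ≈ 0.315

EU(lottery) = 0.85·25000^α + 0.15·0 = 0.85·25000^α.
Indifference: 14932^α = 0.85·25000^α, so (14932/25000)^α = 0.85.
Taking logs: α·ln(14932/25000) = ln(0.85), so α = -0.162519 / -0.515369 ≈ 0.315.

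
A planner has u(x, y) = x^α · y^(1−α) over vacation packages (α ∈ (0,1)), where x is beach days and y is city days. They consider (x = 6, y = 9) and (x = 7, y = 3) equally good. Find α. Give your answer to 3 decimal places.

α ≈ 0.877

Set the two utilities equal: 6^α·9^(1−α) = 7^α·3^(1−α).
Rearrange to (6/7)^α = (3/9)^(1−α) and take logs: α·-0.154151 = (1−α)·-1.098612.
So α/(1−α) = (-1.098612)/(-0.154151) = 7.126856, and α = 7.126856/8.126856 ≈ 0.877.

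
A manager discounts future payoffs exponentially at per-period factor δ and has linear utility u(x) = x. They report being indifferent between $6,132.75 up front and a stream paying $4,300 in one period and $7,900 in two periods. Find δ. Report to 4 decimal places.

The stream is worth 4300δ + 7900δ² today, so 4300δ + 7900δ² = 6132.75.
That is, 7900δ² + 4300δ − 6132.75 = 0, a quadratic in δ.
By the quadratic formula (taking the positive root), δ = (−4300 + √212284900.00) / 15800 ≈ 0.6500.

δ ≈ 0.6500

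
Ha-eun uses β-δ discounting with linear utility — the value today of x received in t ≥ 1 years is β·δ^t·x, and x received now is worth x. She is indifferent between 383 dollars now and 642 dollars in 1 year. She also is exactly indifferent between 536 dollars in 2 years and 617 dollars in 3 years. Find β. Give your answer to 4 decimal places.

β ≈ 0.6867

From the later pair, β·δ^2·536 = β·δ^3·617; dividing through, δ = 536/617 = 0.86872.
The first indifference: 383 = β·δ·642, so β = 383/(δ·642) = 383/(0.86872·642) ≈ 0.6867.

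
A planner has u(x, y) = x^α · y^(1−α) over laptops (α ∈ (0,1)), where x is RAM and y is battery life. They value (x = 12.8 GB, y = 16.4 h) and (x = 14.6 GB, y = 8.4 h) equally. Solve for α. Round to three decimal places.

Set the two utilities equal: 12.8^α·16.4^(1−α) = 14.6^α·8.4^(1−α).
Taking logs: α·ln 12.8 + (1−α)·ln 16.4 = α·ln 14.6 + (1−α)·ln 8.4, i.e. α·-0.131576 = (1−α)·-0.669050.
Thus α·(-0.800626) = -0.669050, so α = -0.669050/-0.800626 ≈ 0.836.

α ≈ 0.836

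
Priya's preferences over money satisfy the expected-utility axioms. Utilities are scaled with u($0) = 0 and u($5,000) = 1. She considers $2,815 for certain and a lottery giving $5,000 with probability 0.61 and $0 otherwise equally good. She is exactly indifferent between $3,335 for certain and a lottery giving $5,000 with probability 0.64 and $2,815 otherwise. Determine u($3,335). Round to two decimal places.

0.86

From the first indifference, u($2,815) = 0.61·u($5,000) + 0.39·u($0) = 0.61·1 + 0.39·0 = 0.61.
Then u($3,335) = 0.64·u($5,000) + 0.36·u($2,815) = 0.64·1.00 + 0.36·0.61 = 0.8596.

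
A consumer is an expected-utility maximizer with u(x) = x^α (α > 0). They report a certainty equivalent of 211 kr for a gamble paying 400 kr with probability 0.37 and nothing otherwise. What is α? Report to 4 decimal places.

α ≈ 1.5545

Since u(0) = 0, the lottery's EU is 0.37·400^α.
Equating: 211^α = 0.37·400^α, i.e. 0.5275^α = 0.37.
Taking logs: α·ln(211/400) = ln(0.37), so α = -0.9942523 / -0.6396064 ≈ 1.5545.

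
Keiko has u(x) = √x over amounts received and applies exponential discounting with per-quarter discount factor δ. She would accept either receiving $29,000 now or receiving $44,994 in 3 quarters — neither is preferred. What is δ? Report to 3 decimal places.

Indifference means u(29000) = δ^3 · u(44994), so δ^3 = u(29000)/u(44994).
Since u(x) = √x, δ^3 = √(29000/44994) = 0.80283.
Taking the cube root: δ = 0.80283^(1/3) ≈ 0.929.

δ ≈ 0.929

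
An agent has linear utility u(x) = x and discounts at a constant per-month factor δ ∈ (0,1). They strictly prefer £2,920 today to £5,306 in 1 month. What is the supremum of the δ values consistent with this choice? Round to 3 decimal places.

Under u(x) = x this choice says 2920 > δ·5306.
Dividing through by 5306 gives δ < 0.55032.

δ < 0.550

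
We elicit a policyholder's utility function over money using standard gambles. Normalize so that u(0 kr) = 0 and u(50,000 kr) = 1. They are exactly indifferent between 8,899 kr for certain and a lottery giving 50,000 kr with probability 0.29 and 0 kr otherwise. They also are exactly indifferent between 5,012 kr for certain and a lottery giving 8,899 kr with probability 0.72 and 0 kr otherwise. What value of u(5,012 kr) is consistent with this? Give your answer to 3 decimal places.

0.209

From the first indifference, u(8,899 kr) = 0.29·u(50,000 kr) + 0.71·u(0 kr) = 0.29·1 + 0.71·0 = 0.29.
Chaining: u(5,012 kr) = 0.72·0.29 + 0.28·0.00 = 0.2088.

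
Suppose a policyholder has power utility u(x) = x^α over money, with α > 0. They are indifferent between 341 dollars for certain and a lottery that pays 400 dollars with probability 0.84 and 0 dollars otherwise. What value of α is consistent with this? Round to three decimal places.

The lottery's expected utility is 0.84·u(400) + 0.16·u(0) = 0.84·400^α (since u(0) = 0 for α > 0).
Equating: 341^α = 0.84·400^α, i.e. 0.8525^α = 0.84.
α = ln(0.84) / ln(341/400) = -0.174353/-0.159582 ≈ 1.093.

α ≈ 1.093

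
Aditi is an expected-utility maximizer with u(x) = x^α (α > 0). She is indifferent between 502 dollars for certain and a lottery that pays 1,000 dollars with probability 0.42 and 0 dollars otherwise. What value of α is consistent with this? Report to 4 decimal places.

The lottery's expected utility is 0.42·u(1000) + 0.58·u(0) = 0.42·1000^α (since u(0) = 0 for α > 0).
Setting u(502) equal to that: 502^α = 0.42·1000^α ⇒ (502/1000)^α = 0.42.
Taking logs: α·ln(502/1000) = ln(0.42), so α = -0.8675006 / -0.6891552 ≈ 1.2588.

α ≈ 1.2588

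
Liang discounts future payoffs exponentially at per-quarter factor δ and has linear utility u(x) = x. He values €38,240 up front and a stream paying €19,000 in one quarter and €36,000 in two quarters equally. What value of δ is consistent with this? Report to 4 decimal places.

Present value of the stream is 19000·δ + 36000·δ². Indifference gives 19000δ + 36000δ² = 38240.
So 36000δ² + 19000δ − 38240 = 0.
By the quadratic formula (taking the positive root), δ = (−19000 + √5867560000.00) / 72000 ≈ 0.8000.

δ ≈ 0.8000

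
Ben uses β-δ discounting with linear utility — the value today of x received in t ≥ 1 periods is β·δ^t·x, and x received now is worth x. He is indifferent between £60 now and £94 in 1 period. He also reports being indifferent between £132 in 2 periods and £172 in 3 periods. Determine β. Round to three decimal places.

From the later pair, β·δ^2·132 = β·δ^3·172; dividing through, δ = 132/172 = 0.76744.
Now use the now-vs-future pair: 60 = β·δ·94 gives β = 60/(0.76744·94) ≈ 0.832.

β ≈ 0.832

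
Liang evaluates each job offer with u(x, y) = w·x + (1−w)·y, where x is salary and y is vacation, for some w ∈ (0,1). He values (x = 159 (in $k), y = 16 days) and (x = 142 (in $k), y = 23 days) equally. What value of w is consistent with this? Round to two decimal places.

w = 0.29

Indifference: w·159 + (1−w)·16 = w·142 + (1−w)·23.
w·(159−142) = (1−w)·(23−16), i.e. w·17 = (1−w)·7.
So w/(1−w) = 7/17 = 0.4118, giving w = 7/(17+7) = 0.29.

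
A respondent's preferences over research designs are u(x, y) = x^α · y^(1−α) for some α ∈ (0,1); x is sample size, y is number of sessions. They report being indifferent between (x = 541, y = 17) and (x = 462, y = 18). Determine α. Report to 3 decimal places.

α ≈ 0.266

The Cobb–Douglas utilities coincide, so 541^α·17^(1−α) = 462^α·18^(1−α).
Rearrange to (541/462)^α = (18/17)^(1−α) and take logs: α·0.157854 = (1−α)·0.057158.
Thus α·(0.215012) = 0.057158, so α = 0.057158/0.215012 ≈ 0.266.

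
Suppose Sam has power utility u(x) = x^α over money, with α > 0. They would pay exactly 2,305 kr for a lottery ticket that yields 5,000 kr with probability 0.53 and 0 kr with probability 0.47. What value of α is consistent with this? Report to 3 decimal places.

α ≈ 0.820

Since u(0) = 0, the lottery's EU is 0.53·5000^α.
Indifference: 2305^α = 0.53·5000^α, so (2305/5000)^α = 0.53.
Take logs: α = ln 0.53 / ln(2305/5000) ≈ 0.81988.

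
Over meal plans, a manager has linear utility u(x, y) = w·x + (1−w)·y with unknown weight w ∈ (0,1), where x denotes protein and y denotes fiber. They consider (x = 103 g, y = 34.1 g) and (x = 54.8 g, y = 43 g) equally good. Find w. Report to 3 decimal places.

w = 0.156

Indifference: w·103 + (1−w)·34.1 = w·54.8 + (1−w)·43.
Rearranging, 48.2·w − 8.9·(1−w) = 0.
The marginal rate of substitution is 8.9/48.2, so w = 8.9/(48.2+8.9) = 0.156.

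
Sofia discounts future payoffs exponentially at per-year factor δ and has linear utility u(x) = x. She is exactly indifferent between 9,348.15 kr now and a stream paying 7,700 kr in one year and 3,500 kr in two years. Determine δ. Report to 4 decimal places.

Equating present values: 9348.15 = 7700δ + 3500δ².
So 3500δ² + 7700δ − 9348.15 = 0.
δ = (−7700 + √(7700² + 4·3500·9348.15)) / (2·3500) = (−7700 + √190164100.00) / 7000 ≈ 0.8700.

δ ≈ 0.8700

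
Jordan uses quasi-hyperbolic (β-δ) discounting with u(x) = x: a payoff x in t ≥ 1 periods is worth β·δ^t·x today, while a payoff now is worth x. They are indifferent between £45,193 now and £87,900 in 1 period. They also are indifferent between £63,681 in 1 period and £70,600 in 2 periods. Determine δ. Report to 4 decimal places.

Both payoffs in the second observation are in the future, so β drops out: δ^1·63681 = δ^2·70600 ⇒ δ = 63681/70600 = 0.90200.

δ ≈ 0.9020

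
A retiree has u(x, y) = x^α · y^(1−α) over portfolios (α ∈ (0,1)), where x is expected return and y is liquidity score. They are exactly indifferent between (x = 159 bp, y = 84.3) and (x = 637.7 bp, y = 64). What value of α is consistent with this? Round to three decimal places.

The Cobb–Douglas utilities coincide, so 159^α·84.3^(1−α) = 637.7^α·64^(1−α).
Rearrange to (159/637.7)^α = (64/84.3)^(1−α) and take logs: α·-1.388964 = (1−α)·-0.275499.
Thus α·(-1.664463) = -0.275499, so α = -0.275499/-1.664463 ≈ 0.166.

α ≈ 0.166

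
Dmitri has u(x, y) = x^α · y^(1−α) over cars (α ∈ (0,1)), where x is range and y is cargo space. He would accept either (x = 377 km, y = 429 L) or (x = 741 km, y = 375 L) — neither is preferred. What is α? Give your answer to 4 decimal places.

α ≈ 0.1660

Indifference: 377^α · 429^(1−α) = 741^α · 375^(1−α).
Rearrange to (377/741)^α = (375/429)^(1−α) and take logs: α·-0.6757554 = (1−α)·-0.1345309.
With A = -0.6757554 and B = -0.1345309: α·A = (1−α)·B, so α = B/(A+B) = -0.1345309/-0.8102863 ≈ 0.1660.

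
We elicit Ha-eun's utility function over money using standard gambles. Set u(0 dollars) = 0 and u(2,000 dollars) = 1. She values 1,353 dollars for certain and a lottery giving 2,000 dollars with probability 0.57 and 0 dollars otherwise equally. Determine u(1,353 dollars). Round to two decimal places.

u(1,353 dollars) equals the lottery's expected utility: 0.57·1 + 0.43·0 = 0.57.

0.57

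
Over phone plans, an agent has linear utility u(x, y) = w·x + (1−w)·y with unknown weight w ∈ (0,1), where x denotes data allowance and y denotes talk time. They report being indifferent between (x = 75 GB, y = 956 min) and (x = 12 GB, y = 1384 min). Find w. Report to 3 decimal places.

Indifference: w·75 + (1−w)·956 = w·12 + (1−w)·1384.
w·(75−12) = (1−w)·(1384−956), i.e. w·63 = (1−w)·428.
The marginal rate of substitution is 428/63, so w = 428/(63+428) = 0.872.

w = 0.872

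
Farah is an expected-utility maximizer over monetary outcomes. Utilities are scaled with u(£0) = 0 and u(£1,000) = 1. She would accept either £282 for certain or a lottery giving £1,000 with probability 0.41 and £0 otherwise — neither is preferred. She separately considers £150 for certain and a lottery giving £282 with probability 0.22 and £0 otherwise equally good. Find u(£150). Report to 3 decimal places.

0.090

First, u(£282) = 0.41·u(£1,000) + 0.59·u(£0) = 0.41.
Chaining: u(£150) = 0.22·0.41 + 0.78·0.00 = 0.0902.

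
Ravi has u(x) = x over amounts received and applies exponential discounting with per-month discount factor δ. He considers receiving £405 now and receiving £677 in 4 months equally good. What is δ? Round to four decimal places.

δ ≈ 0.8795

Indifference means u(405) = δ^4 · u(677), so δ^4 = u(405)/u(677).
With u(x) = x: δ^4 = 405/677 = 0.59823.
Taking the 4th root: δ = 0.59823^(1/4) ≈ 0.8795.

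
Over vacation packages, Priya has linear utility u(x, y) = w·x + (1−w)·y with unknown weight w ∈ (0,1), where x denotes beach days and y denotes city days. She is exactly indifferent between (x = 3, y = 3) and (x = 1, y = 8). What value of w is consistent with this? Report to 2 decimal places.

w = 0.71

Equating utilities: w·3 + (1−w)·3 = w·1 + (1−w)·8.
Rearranging, 2·w − 5·(1−w) = 0.
The marginal rate of substitution is 5/2, so w = 5/(2+5) = 0.71.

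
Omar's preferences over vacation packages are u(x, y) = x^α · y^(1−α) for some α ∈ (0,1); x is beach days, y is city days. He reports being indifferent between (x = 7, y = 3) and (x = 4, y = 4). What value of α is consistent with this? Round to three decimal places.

Set the two utilities equal: 7^α·3^(1−α) = 4^α·4^(1−α).
Taking logs: α·ln 7 + (1−α)·ln 3 = α·ln 4 + (1−α)·ln 4, i.e. α·0.559616 = (1−α)·0.287682.
With A = 0.559616 and B = 0.287682: α·A = (1−α)·B, so α = B/(A+B) = 0.287682/0.847298 ≈ 0.340.

α ≈ 0.340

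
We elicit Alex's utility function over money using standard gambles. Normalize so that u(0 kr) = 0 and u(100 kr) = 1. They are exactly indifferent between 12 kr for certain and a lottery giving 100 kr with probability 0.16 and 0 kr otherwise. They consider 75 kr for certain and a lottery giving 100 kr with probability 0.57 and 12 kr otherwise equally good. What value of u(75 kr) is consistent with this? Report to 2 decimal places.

From the first indifference, u(12 kr) = 0.16·u(100 kr) + 0.84·u(0 kr) = 0.16·1 + 0.84·0 = 0.16.
The second indifference gives u(75 kr) = 0.57·u(100 kr) + 0.43·u(12 kr) = 0.57·1.00 + 0.43·0.16 = 0.6388.

0.64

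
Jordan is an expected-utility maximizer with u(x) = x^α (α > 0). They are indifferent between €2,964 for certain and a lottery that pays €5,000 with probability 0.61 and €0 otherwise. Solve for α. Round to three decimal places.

α ≈ 0.945

The lottery's expected utility is 0.61·u(5000) + 0.39·u(0) = 0.61·5000^α (since u(0) = 0 for α > 0).
Equating: 2964^α = 0.61·5000^α, i.e. 0.5928^α = 0.61.
Taking logs: α·ln(2964/5000) = ln(0.61), so α = -0.494296 / -0.522898 ≈ 0.945.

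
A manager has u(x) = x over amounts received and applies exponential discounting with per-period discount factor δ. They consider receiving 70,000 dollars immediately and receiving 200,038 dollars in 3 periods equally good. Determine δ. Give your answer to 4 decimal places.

Indifference means u(70000) = δ^3 · u(200038), so δ^3 = u(70000)/u(200038).
With u(x) = x: δ^3 = 70000/200038 = 0.34993.
Hence δ = (0.34993)^(1/3) = 0.704685.

δ ≈ 0.7047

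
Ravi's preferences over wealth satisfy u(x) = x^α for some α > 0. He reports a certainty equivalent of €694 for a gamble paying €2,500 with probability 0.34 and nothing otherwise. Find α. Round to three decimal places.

α ≈ 0.842

EU(lottery) = 0.34·2500^α + 0.66·0 = 0.34·2500^α.
Setting u(694) equal to that: 694^α = 0.34·2500^α ⇒ (694/2500)^α = 0.34.
Take logs: α = ln 0.34 / ln(694/2500) ≈ 0.84178.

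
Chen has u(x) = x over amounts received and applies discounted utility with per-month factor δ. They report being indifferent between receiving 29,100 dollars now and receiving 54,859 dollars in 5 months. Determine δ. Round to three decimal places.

δ ≈ 0.881

Indifference means u(29100) = δ^5 · u(54859), so δ^5 = u(29100)/u(54859).
With u(x) = x: δ^5 = 29100/54859 = 0.53045.
Taking the 5th root: δ = 0.53045^(1/5) ≈ 0.881.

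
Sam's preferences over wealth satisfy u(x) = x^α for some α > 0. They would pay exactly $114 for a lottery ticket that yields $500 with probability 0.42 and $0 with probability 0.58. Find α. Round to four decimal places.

α ≈ 0.5868

Since u(0) = 0, the lottery's EU is 0.42·500^α.
Equating: 114^α = 0.42·500^α, i.e. 0.2280^α = 0.42.
Take logs: α = ln 0.42 / ln(114/500) ≈ 0.586780.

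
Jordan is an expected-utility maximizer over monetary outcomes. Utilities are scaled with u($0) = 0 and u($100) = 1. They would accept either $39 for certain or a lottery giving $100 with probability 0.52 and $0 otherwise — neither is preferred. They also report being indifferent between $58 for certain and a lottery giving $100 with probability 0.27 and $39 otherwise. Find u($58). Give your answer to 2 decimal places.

First, u($39) = 0.52·u($100) + 0.48·u($0) = 0.52.
The second indifference gives u($58) = 0.27·u($100) + 0.73·u($39) = 0.27·1.00 + 0.73·0.52 = 0.6496.

0.65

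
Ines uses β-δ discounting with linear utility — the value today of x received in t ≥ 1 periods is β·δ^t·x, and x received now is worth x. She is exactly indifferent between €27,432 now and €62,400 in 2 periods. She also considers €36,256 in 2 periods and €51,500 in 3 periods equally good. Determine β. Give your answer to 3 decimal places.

β ≈ 0.887

Both payoffs in the second observation are in the future, so β drops out: δ^2·36256 = δ^3·51500 ⇒ δ = 36256/51500 = 0.70400.
Substituting δ into 27432 = β·δ^2·62400: β = 27432/(30926.438) ≈ 0.887.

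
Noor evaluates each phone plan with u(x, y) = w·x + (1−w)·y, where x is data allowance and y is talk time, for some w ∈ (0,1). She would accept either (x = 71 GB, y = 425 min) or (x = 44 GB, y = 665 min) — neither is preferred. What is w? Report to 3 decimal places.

w = 0.899

u(71,425) = u(44,665) means w·71 + (1−w)·425 = w·44 + (1−w)·665.
Collecting terms: w·27 = (1−w)·240.
The marginal rate of substitution is 240/27, so w = 240/(27+240) = 0.899.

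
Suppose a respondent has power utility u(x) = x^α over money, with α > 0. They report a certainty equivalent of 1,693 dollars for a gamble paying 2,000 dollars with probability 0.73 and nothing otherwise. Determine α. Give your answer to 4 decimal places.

α ≈ 1.8885

EU(lottery) = 0.73·2000^α + 0.27·0 = 0.73·2000^α.
Setting u(1693) equal to that: 1693^α = 0.73·2000^α ⇒ (1693/2000)^α = 0.73.
α = ln(0.73) / ln(1693/2000) = -0.3147107/-0.1666451 ≈ 1.8885.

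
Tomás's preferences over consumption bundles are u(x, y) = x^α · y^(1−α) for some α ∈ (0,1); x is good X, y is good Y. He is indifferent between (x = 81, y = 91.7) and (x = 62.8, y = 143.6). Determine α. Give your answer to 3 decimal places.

Set the two utilities equal: 81^α·91.7^(1−α) = 62.8^α·143.6^(1−α).
(81/62.8)^α = (143.6/91.7)^(1−α); take logs: α·ln(81/62.8) = (1−α)·ln(143.6/91.7), i.e. α·0.254494 = (1−α)·0.448509.
So α/(1−α) = (0.448509)/(0.254494) = 1.762356, and α = 1.762356/2.762356 ≈ 0.638.

α ≈ 0.638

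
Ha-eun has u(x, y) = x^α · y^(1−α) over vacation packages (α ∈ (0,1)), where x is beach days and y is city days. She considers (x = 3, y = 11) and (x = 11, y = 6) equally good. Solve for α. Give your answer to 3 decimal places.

Indifference: 3^α · 11^(1−α) = 11^α · 6^(1−α).
Rearrange to (3/11)^α = (6/11)^(1−α) and take logs: α·-1.299283 = (1−α)·-0.606136.
With A = -1.299283 and B = -0.606136: α·A = (1−α)·B, so α = B/(A+B) = -0.606136/-1.905419 ≈ 0.318.

α ≈ 0.318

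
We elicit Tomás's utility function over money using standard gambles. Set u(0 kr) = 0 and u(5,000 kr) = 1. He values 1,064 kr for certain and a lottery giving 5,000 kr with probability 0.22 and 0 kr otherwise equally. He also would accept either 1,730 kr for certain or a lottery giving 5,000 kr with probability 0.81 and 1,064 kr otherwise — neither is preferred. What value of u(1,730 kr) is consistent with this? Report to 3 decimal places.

From the first indifference, u(1,064 kr) = 0.22·u(5,000 kr) + 0.78·u(0 kr) = 0.22·1 + 0.78·0 = 0.22.
Then u(1,730 kr) = 0.81·u(5,000 kr) + 0.19·u(1,064 kr) = 0.81·1.00 + 0.19·0.22 = 0.8518.

0.852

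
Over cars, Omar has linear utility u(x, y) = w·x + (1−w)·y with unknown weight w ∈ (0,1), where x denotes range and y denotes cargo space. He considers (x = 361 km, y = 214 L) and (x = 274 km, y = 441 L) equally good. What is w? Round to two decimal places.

w = 0.72

Indifference: w·361 + (1−w)·214 = w·274 + (1−w)·441.
w·(361−274) = (1−w)·(441−214), i.e. w·87 = (1−w)·227.
Hence w = 227/(87+227) = 227/314 = 0.72.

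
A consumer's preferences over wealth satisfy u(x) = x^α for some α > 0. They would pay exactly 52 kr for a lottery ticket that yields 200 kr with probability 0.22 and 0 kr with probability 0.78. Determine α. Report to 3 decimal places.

Since u(0) = 0, the lottery's EU is 0.22·200^α.
Equating: 52^α = 0.22·200^α, i.e. 0.2600^α = 0.22.
Taking logs: α·ln(52/200) = ln(0.22), so α = -1.514128 / -1.347074 ≈ 1.124.

α ≈ 1.124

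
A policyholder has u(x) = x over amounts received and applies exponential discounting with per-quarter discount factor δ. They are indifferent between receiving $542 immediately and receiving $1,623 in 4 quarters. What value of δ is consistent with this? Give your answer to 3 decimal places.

δ ≈ 0.760

Indifference means u(542) = δ^4 · u(1623), so δ^4 = u(542)/u(1623).
With u(x) = x: δ^4 = 542/1623 = 0.33395.
So δ = 0.33395^(1/4) ≈ 0.760.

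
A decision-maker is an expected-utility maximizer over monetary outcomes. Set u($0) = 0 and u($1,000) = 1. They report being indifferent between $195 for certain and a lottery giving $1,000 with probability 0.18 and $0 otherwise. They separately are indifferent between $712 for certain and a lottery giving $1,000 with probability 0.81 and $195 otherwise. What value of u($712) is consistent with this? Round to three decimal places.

0.844

The first gamble pins u($195): it must equal 0.18·1 + 0.82·0 = 0.18.
Chaining: u($712) = 0.81·1.00 + 0.19·0.18 = 0.8442.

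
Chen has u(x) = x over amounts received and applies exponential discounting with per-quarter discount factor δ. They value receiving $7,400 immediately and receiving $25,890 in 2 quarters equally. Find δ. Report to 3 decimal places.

δ ≈ 0.535

The payoff in 2 quarters is discounted by δ^2, so u(7400) = δ^2·u(25890) and δ^2 = u(7400)/u(25890).
With u(x) = x: δ^2 = 7400/25890 = 0.28582.
Taking the square root: δ = 0.28582^(1/2) ≈ 0.535.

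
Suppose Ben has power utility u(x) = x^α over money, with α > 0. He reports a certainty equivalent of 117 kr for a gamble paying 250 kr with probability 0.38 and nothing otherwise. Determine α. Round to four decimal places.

α ≈ 1.2743

The lottery's expected utility is 0.38·u(250) + 0.62·u(0) = 0.38·250^α (since u(0) = 0 for α > 0).
Indifference: 117^α = 0.38·250^α, so (117/250)^α = 0.38.
Taking logs: α·ln(117/250) = ln(0.38), so α = -0.9675840 / -0.7592870 ≈ 1.2743.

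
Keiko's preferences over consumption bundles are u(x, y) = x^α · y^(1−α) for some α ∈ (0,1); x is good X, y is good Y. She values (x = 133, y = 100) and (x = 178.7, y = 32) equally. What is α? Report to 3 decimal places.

Indifference: 133^α · 100^(1−α) = 178.7^α · 32^(1−α).
(133/178.7)^α = (32/100)^(1−α); take logs: α·ln(133/178.7) = (1−α)·ln(32/100), i.e. α·-0.295359 = (1−α)·-1.139434.
With A = -0.295359 and B = -1.139434: α·A = (1−α)·B, so α = B/(A+B) = -1.139434/-1.434793 ≈ 0.794.

α ≈ 0.794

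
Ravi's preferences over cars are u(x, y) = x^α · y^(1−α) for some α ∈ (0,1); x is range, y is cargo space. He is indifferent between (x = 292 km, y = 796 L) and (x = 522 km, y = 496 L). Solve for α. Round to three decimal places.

α ≈ 0.449

Indifference: 292^α · 796^(1−α) = 522^α · 496^(1−α).
(292/522)^α = (496/796)^(1−α); take logs: α·ln(292/522) = (1−α)·ln(496/796), i.e. α·-0.580914 = (1−α)·-0.473023.
With A = -0.580914 and B = -0.473023: α·A = (1−α)·B, so α = B/(A+B) = -0.473023/-1.053937 ≈ 0.449.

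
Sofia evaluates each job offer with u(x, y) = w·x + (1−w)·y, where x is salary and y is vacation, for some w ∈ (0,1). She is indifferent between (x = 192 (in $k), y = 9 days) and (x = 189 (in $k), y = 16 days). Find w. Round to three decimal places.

u(192,9) = u(189,16) means w·192 + (1−w)·9 = w·189 + (1−w)·16.
Rearranging, 3·w − 7·(1−w) = 0.
So w/(1−w) = 7/3 = 2.3333, giving w = 7/(3+7) = 0.700.

w = 0.700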